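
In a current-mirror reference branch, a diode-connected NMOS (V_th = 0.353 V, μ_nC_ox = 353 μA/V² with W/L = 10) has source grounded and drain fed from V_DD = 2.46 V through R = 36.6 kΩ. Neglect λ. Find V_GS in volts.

V_GS = 0.526 V

With gate tied to drain, V_GS = V_DS ≥ V_GS − V_th, so the device is in saturation.
k_n = μ_nC_ox · (W/L) = 3.53 mA/V².
KCL at the drain: ½ k_n (V_GS − V_th)² = (V_DD − V_GS)/R.
Let x = V_GS − 0.353. Then 64.6 x² + x − 2.107 = 0, giving x = 0.173 V (positive root), so V_GS = 0.526 V.
I_D = (V_DD − V_GS)/R = (2.46 − 0.526) / 36.6 = 0.0528 mA.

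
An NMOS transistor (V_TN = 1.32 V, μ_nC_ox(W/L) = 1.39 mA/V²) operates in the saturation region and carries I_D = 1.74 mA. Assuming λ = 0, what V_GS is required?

V_GS = 2.90 V

In saturation I_D = ½ k_n (V_GS − V_TN)², so V_GS − V_TN = √(2 I_D / k_n) = √(2 × 1.74 / 1.39) = 1.58 V.
V_GS = 1.32 + 1.58 = 2.9 V.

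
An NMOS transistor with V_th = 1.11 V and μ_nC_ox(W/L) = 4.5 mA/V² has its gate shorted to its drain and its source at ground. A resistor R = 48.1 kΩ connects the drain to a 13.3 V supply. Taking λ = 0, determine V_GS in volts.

V_GS = 1.44 V

With gate tied to drain, V_GS = V_DS ≥ V_GS − V_th, so the device is in saturation.
KCL at the drain: ½ k_n (V_GS − V_th)² = (V_DD − V_GS)/R.
Let x = V_GS − 1.11. Then 108 x² + x − 12.19 = 0, giving x = 0.331 V (positive root), so V_GS = 1.44 V.
I_D = (V_DD − V_GS)/R = (13.3 − 1.44) / 48.1 = 0.247 mA.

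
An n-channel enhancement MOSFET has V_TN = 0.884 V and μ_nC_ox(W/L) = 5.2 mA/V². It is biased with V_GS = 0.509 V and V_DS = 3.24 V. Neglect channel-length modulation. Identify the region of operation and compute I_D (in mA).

V_GS = 0.509 V < V_TN = 0.884 V, so the transistor is in cutoff.

Cutoff; I_D = 0 mA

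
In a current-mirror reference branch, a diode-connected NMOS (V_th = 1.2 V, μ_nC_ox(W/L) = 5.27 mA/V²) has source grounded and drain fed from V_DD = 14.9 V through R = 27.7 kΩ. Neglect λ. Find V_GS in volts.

V_GS = 1.63 V

With gate tied to drain, V_GS = V_DS ≥ V_GS − V_th, so the device is in saturation.
KCL at the drain: ½ k_n (V_GS − V_th)² = (V_DD − V_GS)/R.
Let x = V_GS − 1.2. Then 73 x² + x − 13.7 = 0, giving x = 0.426 V (positive root), so V_GS = 1.63 V.
I_D = (V_DD − V_GS)/R = (14.9 − 1.63) / 27.7 = 0.479 mA.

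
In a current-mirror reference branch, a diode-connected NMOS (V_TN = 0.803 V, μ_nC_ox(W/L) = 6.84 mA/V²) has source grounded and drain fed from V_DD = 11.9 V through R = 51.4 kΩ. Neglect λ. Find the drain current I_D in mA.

I_D = 0.211 mA

With gate tied to drain, V_GS = V_DS ≥ V_GS − V_TN, so the device is in saturation.
KCL at the drain: ½ k_n (V_GS − V_TN)² = (V_DD − V_GS)/R.
Let x = V_GS − 0.803. Then 176 x² + x − 11.1 = 0, giving x = 0.248 V (positive root), so V_GS = 1.05 V.
I_D = (V_DD − V_GS)/R = (11.9 − 1.05) / 51.4 = 0.211 mA.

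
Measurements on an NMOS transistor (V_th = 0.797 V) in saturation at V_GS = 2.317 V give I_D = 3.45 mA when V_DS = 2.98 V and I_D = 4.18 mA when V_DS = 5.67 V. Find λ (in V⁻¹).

With V_GS fixed, I_D ∝ (1 + λ V_DS) in saturation, so I_D2/I_D1 = (1 + λ V_DS2)/(1 + λ V_DS1).
4.18/3.45 = 1.212 = (1 + 5.67 λ)/(1 + 2.98 λ).
Solving: λ (I_D1 V_DS2 − I_D2 V_DS1) = I_D2 − I_D1, so λ = (4.18 − 3.45) / (3.45 × 5.67 − 4.18 × 2.98) = 0.73 / 7.11 = 0.103 V⁻¹.

λ = 0.103 V⁻¹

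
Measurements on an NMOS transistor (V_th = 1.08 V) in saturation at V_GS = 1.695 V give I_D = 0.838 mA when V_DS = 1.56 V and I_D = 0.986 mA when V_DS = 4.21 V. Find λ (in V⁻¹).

With V_GS fixed, I_D ∝ (1 + λ V_DS) in saturation, so I_D2/I_D1 = (1 + λ V_DS2)/(1 + λ V_DS1).
0.986/0.838 = 1.177 = (1 + 4.21 λ)/(1 + 1.56 λ).
Solving: λ (I_D1 V_DS2 − I_D2 V_DS1) = I_D2 − I_D1, so λ = (0.986 − 0.838) / (0.838 × 4.21 − 0.986 × 1.56) = 0.148 / 1.99 = 0.0744 V⁻¹.

λ = 0.0744 V⁻¹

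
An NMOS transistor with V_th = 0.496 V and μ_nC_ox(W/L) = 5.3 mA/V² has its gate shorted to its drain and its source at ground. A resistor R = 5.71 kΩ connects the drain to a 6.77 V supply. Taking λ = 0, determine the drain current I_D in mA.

I_D = 0.992 mA

With gate tied to drain, V_GS = V_DS ≥ V_GS − V_th, so the device is in saturation.
KCL at the drain: ½ k_n (V_GS − V_th)² = (V_DD − V_GS)/R.
Let x = V_GS − 0.496. Then 15.1 x² + x − 6.274 = 0, giving x = 0.612 V (positive root), so V_GS = 1.11 V.
I_D = (V_DD − V_GS)/R = (6.77 − 1.11) / 5.71 = 0.992 mA.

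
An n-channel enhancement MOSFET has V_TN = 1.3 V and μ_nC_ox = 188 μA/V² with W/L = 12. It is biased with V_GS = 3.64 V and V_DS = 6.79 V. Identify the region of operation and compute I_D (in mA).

k_n = μ_nC_ox · (W/L) = 2.256 mA/V².
V_ov = V_GS − V_TN = 3.64 − 1.3 = 2.34 V.
Since V_DS = 6.79 V ≥ V_ov = 2.34 V, the device is in saturation.
I_D = ½ k_n V_ov² = 0.5 × 2.256 × 2.34² = 6.18 mA.

Saturation; I_D = 6.18 mA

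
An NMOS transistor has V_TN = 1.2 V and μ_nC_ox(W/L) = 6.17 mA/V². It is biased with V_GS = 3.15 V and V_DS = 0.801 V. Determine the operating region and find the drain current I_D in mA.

Triode; I_D = 7.66 mA

V_ov = V_GS − V_TN = 3.15 − 1.2 = 1.95 V.
Since V_DS = 0.801 V < V_ov = 1.95 V, the device is in the triode region.
I_D = k_n [V_ov · V_DS − ½ V_DS²] = 6.17 × [1.95 × 0.801 − 0.5 × 0.801²] = 7.66 mA.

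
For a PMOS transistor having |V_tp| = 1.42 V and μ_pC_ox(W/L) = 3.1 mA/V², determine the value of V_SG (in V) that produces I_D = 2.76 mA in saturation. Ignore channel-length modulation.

V_SG = 2.75 V

In saturation I_D = ½ k_p (V_SG − |V_tp|)², so V_SG − |V_tp| = √(2 I_D / k_p) = √(2 × 2.76 / 3.1) = 1.33 V.
V_SG = 1.42 + 1.33 = 2.75 V.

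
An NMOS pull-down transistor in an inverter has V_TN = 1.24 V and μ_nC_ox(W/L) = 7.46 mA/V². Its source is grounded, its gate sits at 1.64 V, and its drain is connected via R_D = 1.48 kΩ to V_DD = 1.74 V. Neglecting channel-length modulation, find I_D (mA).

I_D = 0.597 mA

V_GS = V_G = 1.64 V, so V_ov = 1.64 − 1.24 = 0.4 V.
Assume saturation: I_D = ½ k_n V_ov² = 0.5 × 7.46 × 0.4² = 0.597 mA, giving V_DS = V_DD − I_D R_D = 1.74 − 0.597 × 1.48 = 0.857 V.
V_DS = 0.857 V ≥ V_ov = 0.4 V, confirming saturation.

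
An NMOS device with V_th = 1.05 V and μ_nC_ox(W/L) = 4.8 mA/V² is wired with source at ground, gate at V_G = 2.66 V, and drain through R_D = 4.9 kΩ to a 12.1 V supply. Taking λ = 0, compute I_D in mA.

V_GS = V_G = 2.66 V, so V_ov = 2.66 − 1.05 = 1.61 V.
Assume saturation: I_D = ½ k_n V_ov² = 0.5 × 4.8 × 1.61² = 6.22 mA, giving V_DS = V_DD − I_D R_D = 12.1 − 6.22 × 4.9 = -18.4 V.
But -18.4 V < V_ov = 1.61 V, so the device is actually in triode.
In triode I_D = k_n[V_ov V_DS − ½ V_DS²] and I_D = (V_DD − V_DS)/R_D. Equating: 11.8 V_DS² − 38.87 V_DS + 12.1 = 0, giving V_DS = 0.348 V (the root below V_ov).
I_D = (12.1 − 0.348) / 4.9 = 2.4 mA.

I_D = 2.40 mA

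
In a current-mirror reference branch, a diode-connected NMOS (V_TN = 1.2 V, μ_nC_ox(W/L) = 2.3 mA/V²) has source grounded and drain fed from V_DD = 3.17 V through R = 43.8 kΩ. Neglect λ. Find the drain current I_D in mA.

I_D = 0.0407 mA

With gate tied to drain, V_GS = V_DS ≥ V_GS − V_TN, so the device is in saturation.
KCL at the drain: ½ k_n (V_GS − V_TN)² = (V_DD − V_GS)/R.
Let x = V_GS − 1.2. Then 50.4 x² + x − 1.97 = 0, giving x = 0.188 V (positive root), so V_GS = 1.39 V.
I_D = (V_DD − V_GS)/R = (3.17 − 1.39) / 43.8 = 0.0407 mA.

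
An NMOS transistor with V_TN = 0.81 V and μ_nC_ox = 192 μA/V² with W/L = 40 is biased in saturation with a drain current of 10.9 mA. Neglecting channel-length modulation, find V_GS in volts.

V_GS = 2.49 V

k_n = μ_nC_ox · (W/L) = 7.68 mA/V².
In saturation I_D = ½ k_n (V_GS − V_TN)², so V_GS − V_TN = √(2 I_D / k_n) = √(2 × 10.9 / 7.68) = 1.68 V.
V_GS = 0.81 + 1.68 = 2.49 V.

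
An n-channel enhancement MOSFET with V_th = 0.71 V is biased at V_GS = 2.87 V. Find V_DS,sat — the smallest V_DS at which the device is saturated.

V_DS,sat = 2.16 V

The boundary between triode and saturation is V_DS = V_GS − V_th = V_ov.
V_ov = 2.87 − 0.71 = 2.16 V.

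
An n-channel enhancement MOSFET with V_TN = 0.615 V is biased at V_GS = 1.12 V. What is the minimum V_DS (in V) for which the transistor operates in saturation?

V_DS,sat = 0.505 V

The boundary between triode and saturation is V_DS = V_GS − V_TN = V_ov.
V_ov = 1.12 − 0.615 = 0.505 V.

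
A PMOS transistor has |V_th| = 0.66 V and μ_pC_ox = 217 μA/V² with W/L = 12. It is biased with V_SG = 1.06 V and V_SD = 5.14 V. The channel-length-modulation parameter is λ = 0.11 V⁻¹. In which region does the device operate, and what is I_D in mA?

k_p = μ_pC_ox · (W/L) = 2.604 mA/V².
V_ov = V_SG − |V_th| = 1.06 − 0.66 = 0.4 V.
Since V_SD = 5.14 V ≥ V_ov = 0.4 V, the device is in saturation.
I_D = ½ k_p V_ov² (1 + λ V_SD) = 0.5 × 2.604 × 0.4² × (1 + 0.11 × 5.14) = 0.326 mA.

Saturation; I_D = 0.326 mA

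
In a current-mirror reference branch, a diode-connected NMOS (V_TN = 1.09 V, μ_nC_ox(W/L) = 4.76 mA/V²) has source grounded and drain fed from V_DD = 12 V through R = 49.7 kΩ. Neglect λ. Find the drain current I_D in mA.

I_D = 0.213 mA

With gate tied to drain, V_GS = V_DS ≥ V_GS − V_TN, so the device is in saturation.
KCL at the drain: ½ k_n (V_GS − V_TN)² = (V_DD − V_GS)/R.
Let x = V_GS − 1.09. Then 118 x² + x − 10.91 = 0, giving x = 0.3 V (positive root), so V_GS = 1.39 V.
I_D = (V_DD − V_GS)/R = (12 − 1.39) / 49.7 = 0.213 mA.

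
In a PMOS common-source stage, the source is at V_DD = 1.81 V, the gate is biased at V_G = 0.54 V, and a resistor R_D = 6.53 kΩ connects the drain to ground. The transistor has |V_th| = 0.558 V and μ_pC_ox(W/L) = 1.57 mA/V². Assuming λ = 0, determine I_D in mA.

I_D = 0.237 mA

V_SG = V_DD − V_G = 1.81 − 0.54 = 1.27 V, so V_ov = 1.27 − 0.558 = 0.712 V.
Assume saturation: I_D = ½ k_p V_ov² = 0.5 × 1.57 × 0.712² = 0.398 mA, giving V_SD = V_DD − I_D R_D = 1.81 − 0.398 × 6.53 = -0.789 V.
But -0.789 V < V_ov = 0.712 V, so the device is actually in triode.
In triode I_D = k_p[V_ov V_SD − ½ V_SD²] and I_D = (V_DD − V_SD)/R_D. Equating: 5.13 V_SD² − 8.299 V_SD + 1.81 = 0, giving V_SD = 0.26 V (the root below V_ov).
I_D = (1.81 − 0.26) / 6.53 = 0.237 mA.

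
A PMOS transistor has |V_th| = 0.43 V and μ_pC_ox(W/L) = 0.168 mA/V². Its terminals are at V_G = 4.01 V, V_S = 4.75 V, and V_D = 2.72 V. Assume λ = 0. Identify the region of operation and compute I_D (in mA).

Saturation; I_D = 0.00807 mA

V_SG = V_S − V_G = 4.75 − 4.01 = 0.74 V; V_SD = V_S − V_D = 4.75 − 2.72 = 2.03 V.
V_ov = V_SG − |V_th| = 0.74 − 0.43 = 0.31 V.
Since V_SD = 2.03 V ≥ V_ov = 0.31 V, the device is in saturation.
I_D = ½ k_p V_ov² = 0.5 × 0.168 × 0.31² = 0.00807 mA.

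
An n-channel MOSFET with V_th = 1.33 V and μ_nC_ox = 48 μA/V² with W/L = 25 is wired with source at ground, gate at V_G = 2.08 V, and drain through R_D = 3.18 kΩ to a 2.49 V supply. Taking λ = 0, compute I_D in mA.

I_D = 0.337 mA

V_GS = V_G = 2.08 V, so V_ov = 2.08 − 1.33 = 0.75 V.
k_n = μ_nC_ox · (W/L) = 1.2 mA/V².
Assume saturation: I_D = ½ k_n V_ov² = 0.5 × 1.2 × 0.75² = 0.337 mA, giving V_DS = V_DD − I_D R_D = 2.49 − 0.337 × 3.18 = 1.42 V.
V_DS = 1.42 V ≥ V_ov = 0.75 V, confirming saturation.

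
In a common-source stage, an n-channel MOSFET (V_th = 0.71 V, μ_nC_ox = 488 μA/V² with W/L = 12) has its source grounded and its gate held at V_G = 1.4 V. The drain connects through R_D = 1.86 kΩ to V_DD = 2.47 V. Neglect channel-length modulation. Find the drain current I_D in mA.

V_GS = V_G = 1.4 V, so V_ov = 1.4 − 0.71 = 0.69 V.
k_n = μ_nC_ox · (W/L) = 5.856 mA/V².
Assume saturation: I_D = ½ k_n V_ov² = 0.5 × 5.856 × 0.69² = 1.39 mA, giving V_DS = V_DD − I_D R_D = 2.47 − 1.39 × 1.86 = -0.123 V.
But -0.123 V < V_ov = 0.69 V, so the device is actually in triode.
In triode I_D = k_n[V_ov V_DS − ½ V_DS²] and I_D = (V_DD − V_DS)/R_D. Equating: 5.45 V_DS² − 8.516 V_DS + 2.47 = 0, giving V_DS = 0.385 V (the root below V_ov).
I_D = (2.47 − 0.385) / 1.86 = 1.12 mA.

I_D = 1.12 mA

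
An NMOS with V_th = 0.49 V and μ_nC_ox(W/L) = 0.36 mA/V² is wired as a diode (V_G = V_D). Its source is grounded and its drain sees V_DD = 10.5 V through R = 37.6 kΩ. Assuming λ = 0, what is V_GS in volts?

V_GS = 1.63 V

With gate tied to drain, V_GS = V_DS ≥ V_GS − V_th, so the device is in saturation.
KCL at the drain: ½ k_n (V_GS − V_th)² = (V_DD − V_GS)/R.
Let x = V_GS − 0.49. Then 6.77 x² + x − 10.01 = 0, giving x = 1.14 V (positive root), so V_GS = 1.63 V.
I_D = (V_DD − V_GS)/R = (10.5 − 1.63) / 37.6 = 0.236 mA.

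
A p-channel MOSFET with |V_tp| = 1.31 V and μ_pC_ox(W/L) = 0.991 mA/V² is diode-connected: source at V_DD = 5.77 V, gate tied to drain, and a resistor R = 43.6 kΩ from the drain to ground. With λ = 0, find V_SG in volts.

With gate tied to drain, V_SG = V_SD ≥ V_SG − |V_tp|, so the device is in saturation.
KCL at the drain: ½ k_p (V_SG − |V_tp|)² = (V_DD − V_SG)/R.
Let x = V_SG − 1.31. Then 21.6 x² + x − 4.46 = 0, giving x = 0.432 V (positive root), so V_SG = 1.74 V.
I_D = (V_DD − V_SG)/R = (5.77 − 1.74) / 43.6 = 0.0924 mA.

V_SG = 1.74 V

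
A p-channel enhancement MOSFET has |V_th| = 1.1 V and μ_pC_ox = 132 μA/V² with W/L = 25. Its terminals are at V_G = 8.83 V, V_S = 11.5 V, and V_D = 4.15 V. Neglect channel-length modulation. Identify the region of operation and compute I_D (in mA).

Saturation; I_D = 4.07 mA

V_SG = V_S − V_G = 11.5 − 8.83 = 2.67 V; V_SD = V_S − V_D = 11.5 − 4.15 = 7.35 V.
k_p = μ_pC_ox · (W/L) = 3.3 mA/V².
V_ov = V_SG − |V_th| = 2.67 − 1.1 = 1.57 V.
Since V_SD = 7.35 V ≥ V_ov = 1.57 V, the device is in saturation.
I_D = ½ k_p V_ov² = 0.5 × 3.3 × 1.57² = 4.07 mA.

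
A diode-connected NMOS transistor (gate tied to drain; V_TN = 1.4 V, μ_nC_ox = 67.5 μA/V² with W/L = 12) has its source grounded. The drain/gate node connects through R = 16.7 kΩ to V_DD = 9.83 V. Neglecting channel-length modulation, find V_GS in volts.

With gate tied to drain, V_GS = V_DS ≥ V_GS − V_TN, so the device is in saturation.
k_n = μ_nC_ox · (W/L) = 0.81 mA/V².
KCL at the drain: ½ k_n (V_GS − V_TN)² = (V_DD − V_GS)/R.
Let x = V_GS − 1.4. Then 6.76 x² + x − 8.43 = 0, giving x = 1.04 V (positive root), so V_GS = 2.44 V.
I_D = (V_DD − V_GS)/R = (9.83 − 2.44) / 16.7 = 0.442 mA.

V_GS = 2.44 V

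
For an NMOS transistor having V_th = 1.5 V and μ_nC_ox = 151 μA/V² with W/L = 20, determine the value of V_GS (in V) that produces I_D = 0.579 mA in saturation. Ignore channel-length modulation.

V_GS = 2.12 V

k_n = μ_nC_ox · (W/L) = 3.02 mA/V².
In saturation I_D = ½ k_n (V_GS − V_th)², so V_GS − V_th = √(2 I_D / k_n) = √(2 × 0.579 / 3.02) = 0.619 V.
V_GS = 1.5 + 0.619 = 2.12 V.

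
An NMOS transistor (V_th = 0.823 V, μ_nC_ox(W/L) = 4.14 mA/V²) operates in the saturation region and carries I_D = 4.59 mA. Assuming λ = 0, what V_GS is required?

V_GS = 2.31 V

In saturation I_D = ½ k_n (V_GS − V_th)², so V_GS − V_th = √(2 I_D / k_n) = √(2 × 4.59 / 4.14) = 1.49 V.
V_GS = 0.823 + 1.49 = 2.31 V.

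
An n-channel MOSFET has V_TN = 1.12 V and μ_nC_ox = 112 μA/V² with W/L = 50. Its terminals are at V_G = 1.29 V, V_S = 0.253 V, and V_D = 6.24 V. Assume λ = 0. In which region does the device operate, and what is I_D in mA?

Cutoff; I_D = 0 mA

V_GS = V_G − V_S = 1.29 − 0.253 = 1.04 V; V_DS = V_D − V_S = 6.24 − 0.253 = 5.99 V.
V_GS = 1.04 V < V_TN = 1.12 V, so the transistor is in cutoff.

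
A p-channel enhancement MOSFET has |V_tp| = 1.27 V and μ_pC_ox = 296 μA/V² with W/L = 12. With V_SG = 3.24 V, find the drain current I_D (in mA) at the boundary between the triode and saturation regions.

At the boundary V_SD = V_ov = V_SG − |V_tp| = 3.24 − 1.27 = 1.97 V.
k_p = μ_pC_ox · (W/L) = 3.552 mA/V².
I_D = ½ k_p V_ov² = 0.5 × 3.552 × 1.97² = 6.89 mA.

I_D = 6.89 mA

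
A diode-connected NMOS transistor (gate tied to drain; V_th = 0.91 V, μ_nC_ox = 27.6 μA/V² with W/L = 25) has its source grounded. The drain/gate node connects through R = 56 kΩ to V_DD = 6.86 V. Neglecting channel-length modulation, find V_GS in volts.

With gate tied to drain, V_GS = V_DS ≥ V_GS − V_th, so the device is in saturation.
k_n = μ_nC_ox · (W/L) = 0.69 mA/V².
KCL at the drain: ½ k_n (V_GS − V_th)² = (V_DD − V_GS)/R.
Let x = V_GS − 0.91. Then 19.3 x² + x − 5.95 = 0, giving x = 0.53 V (positive root), so V_GS = 1.44 V.
I_D = (V_DD − V_GS)/R = (6.86 − 1.44) / 56 = 0.0968 mA.

V_GS = 1.44 V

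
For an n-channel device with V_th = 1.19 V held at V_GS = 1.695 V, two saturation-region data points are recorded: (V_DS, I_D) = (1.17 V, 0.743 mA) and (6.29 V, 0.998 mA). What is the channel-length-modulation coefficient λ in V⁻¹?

λ = 0.0727 V⁻¹

With V_GS fixed, I_D ∝ (1 + λ V_DS) in saturation, so I_D2/I_D1 = (1 + λ V_DS2)/(1 + λ V_DS1).
0.998/0.743 = 1.343 = (1 + 6.29 λ)/(1 + 1.17 λ).
Solving: λ (I_D1 V_DS2 − I_D2 V_DS1) = I_D2 − I_D1, so λ = (0.998 − 0.743) / (0.743 × 6.29 − 0.998 × 1.17) = 0.255 / 3.51 = 0.0727 V⁻¹.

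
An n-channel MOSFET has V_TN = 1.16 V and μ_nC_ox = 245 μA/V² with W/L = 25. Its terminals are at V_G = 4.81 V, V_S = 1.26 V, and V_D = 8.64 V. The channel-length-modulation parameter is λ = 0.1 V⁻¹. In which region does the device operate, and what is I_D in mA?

Saturation; I_D = 30.4 mA

V_GS = V_G − V_S = 4.81 − 1.26 = 3.55 V; V_DS = V_D − V_S = 8.64 − 1.26 = 7.38 V.
k_n = μ_nC_ox · (W/L) = 6.125 mA/V².
V_ov = V_GS − V_TN = 3.55 − 1.16 = 2.39 V.
Since V_DS = 7.38 V ≥ V_ov = 2.39 V, the device is in saturation.
I_D = ½ k_n V_ov² (1 + λ V_DS) = 0.5 × 6.125 × 2.39² × (1 + 0.1 × 7.38) = 30.4 mA.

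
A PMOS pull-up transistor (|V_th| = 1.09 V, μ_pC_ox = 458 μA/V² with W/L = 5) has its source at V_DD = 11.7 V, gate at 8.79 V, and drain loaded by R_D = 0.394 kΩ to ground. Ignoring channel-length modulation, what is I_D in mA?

V_SG = V_DD − V_G = 11.7 − 8.79 = 2.91 V, so V_ov = 2.91 − 1.09 = 1.82 V.
k_p = μ_pC_ox · (W/L) = 2.29 mA/V².
Assume saturation: I_D = ½ k_p V_ov² = 0.5 × 2.29 × 1.82² = 3.79 mA, giving V_SD = V_DD − I_D R_D = 11.7 − 3.79 × 0.394 = 10.2 V.
V_SD = 10.2 V ≥ V_ov = 1.82 V, confirming saturation.

I_D = 3.79 mA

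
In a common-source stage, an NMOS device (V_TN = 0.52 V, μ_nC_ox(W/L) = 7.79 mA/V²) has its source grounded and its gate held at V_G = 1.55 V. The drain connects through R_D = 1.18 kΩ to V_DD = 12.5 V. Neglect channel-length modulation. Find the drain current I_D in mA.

I_D = 4.13 mA

V_GS = V_G = 1.55 V, so V_ov = 1.55 − 0.52 = 1.03 V.
Assume saturation: I_D = ½ k_n V_ov² = 0.5 × 7.79 × 1.03² = 4.13 mA, giving V_DS = V_DD − I_D R_D = 12.5 − 4.13 × 1.18 = 7.62 V.
V_DS = 7.62 V ≥ V_ov = 1.03 V, confirming saturation.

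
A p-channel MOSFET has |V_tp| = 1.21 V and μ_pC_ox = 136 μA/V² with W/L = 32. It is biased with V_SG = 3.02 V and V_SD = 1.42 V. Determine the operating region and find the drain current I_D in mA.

Triode; I_D = 6.80 mA

k_p = μ_pC_ox · (W/L) = 4.352 mA/V².
V_ov = V_SG − |V_tp| = 3.02 − 1.21 = 1.81 V.
Since V_SD = 1.42 V < V_ov = 1.81 V, the device is in the triode region.
I_D = k_p [V_ov · V_SD − ½ V_SD²] = 4.352 × [1.81 × 1.42 − 0.5 × 1.42²] = 6.8 mA.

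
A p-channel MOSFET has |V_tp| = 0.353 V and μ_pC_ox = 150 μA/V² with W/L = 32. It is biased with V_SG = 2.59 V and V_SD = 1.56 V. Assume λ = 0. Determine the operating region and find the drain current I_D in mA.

Triode; I_D = 10.9 mA

k_p = μ_pC_ox · (W/L) = 4.8 mA/V².
V_ov = V_SG − |V_tp| = 2.59 − 0.353 = 2.24 V.
Since V_SD = 1.56 V < V_ov = 2.24 V, the device is in the triode region.
I_D = k_p [V_ov · V_SD − ½ V_SD²] = 4.8 × [2.24 × 1.56 − 0.5 × 1.56²] = 10.9 mA.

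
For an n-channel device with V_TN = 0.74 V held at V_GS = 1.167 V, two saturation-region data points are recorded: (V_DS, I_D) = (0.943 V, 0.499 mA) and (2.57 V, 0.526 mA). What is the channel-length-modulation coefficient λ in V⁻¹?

With V_GS fixed, I_D ∝ (1 + λ V_DS) in saturation, so I_D2/I_D1 = (1 + λ V_DS2)/(1 + λ V_DS1).
0.526/0.499 = 1.054 = (1 + 2.57 λ)/(1 + 0.943 λ).
Solving: λ (I_D1 V_DS2 − I_D2 V_DS1) = I_D2 − I_D1, so λ = (0.526 − 0.499) / (0.499 × 2.57 − 0.526 × 0.943) = 0.027 / 0.786 = 0.0343 V⁻¹.

λ = 0.0343 V⁻¹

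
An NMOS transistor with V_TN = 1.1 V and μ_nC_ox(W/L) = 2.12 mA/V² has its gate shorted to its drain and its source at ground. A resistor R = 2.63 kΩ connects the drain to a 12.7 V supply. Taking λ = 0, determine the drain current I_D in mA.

With gate tied to drain, V_GS = V_DS ≥ V_GS − V_TN, so the device is in saturation.
KCL at the drain: ½ k_n (V_GS − V_TN)² = (V_DD − V_GS)/R.
Let x = V_GS − 1.1. Then 2.79 x² + x − 11.6 = 0, giving x = 1.87 V (positive root), so V_GS = 2.97 V.
I_D = (V_DD − V_GS)/R = (12.7 − 2.97) / 2.63 = 3.7 mA.

I_D = 3.70 mA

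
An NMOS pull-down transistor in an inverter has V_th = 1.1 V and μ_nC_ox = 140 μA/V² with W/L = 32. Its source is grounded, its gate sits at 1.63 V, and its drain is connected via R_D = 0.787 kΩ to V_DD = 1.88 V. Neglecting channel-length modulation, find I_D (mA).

V_GS = V_G = 1.63 V, so V_ov = 1.63 − 1.1 = 0.53 V.
k_n = μ_nC_ox · (W/L) = 4.48 mA/V².
Assume saturation: I_D = ½ k_n V_ov² = 0.5 × 4.48 × 0.53² = 0.629 mA, giving V_DS = V_DD − I_D R_D = 1.88 − 0.629 × 0.787 = 1.38 V.
V_DS = 1.38 V ≥ V_ov = 0.53 V, confirming saturation.

I_D = 0.629 mA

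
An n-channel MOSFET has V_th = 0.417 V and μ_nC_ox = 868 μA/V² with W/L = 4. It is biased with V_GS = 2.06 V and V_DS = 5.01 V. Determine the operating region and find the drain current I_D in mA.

Saturation; I_D = 4.69 mA

k_n = μ_nC_ox · (W/L) = 3.472 mA/V².
V_ov = V_GS − V_th = 2.06 − 0.417 = 1.64 V.
Since V_DS = 5.01 V ≥ V_ov = 1.64 V, the device is in saturation.
I_D = ½ k_n V_ov² = 0.5 × 3.472 × 1.64² = 4.69 mA.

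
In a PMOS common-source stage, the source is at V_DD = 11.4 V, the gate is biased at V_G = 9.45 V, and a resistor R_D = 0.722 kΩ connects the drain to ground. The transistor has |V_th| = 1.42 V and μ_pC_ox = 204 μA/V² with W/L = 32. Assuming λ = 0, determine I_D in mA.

I_D = 0.917 mA

V_SG = V_DD − V_G = 11.4 − 9.45 = 1.95 V, so V_ov = 1.95 − 1.42 = 0.53 V.
k_p = μ_pC_ox · (W/L) = 6.528 mA/V².
Assume saturation: I_D = ½ k_p V_ov² = 0.5 × 6.528 × 0.53² = 0.917 mA, giving V_SD = V_DD − I_D R_D = 11.4 − 0.917 × 0.722 = 10.7 V.
V_SD = 10.7 V ≥ V_ov = 0.53 V, confirming saturation.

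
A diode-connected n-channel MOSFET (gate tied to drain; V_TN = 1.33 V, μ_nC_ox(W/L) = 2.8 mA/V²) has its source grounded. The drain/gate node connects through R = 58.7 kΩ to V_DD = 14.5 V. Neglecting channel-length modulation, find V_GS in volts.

V_GS = 1.72 V

With gate tied to drain, V_GS = V_DS ≥ V_GS − V_TN, so the device is in saturation.
KCL at the drain: ½ k_n (V_GS − V_TN)² = (V_DD − V_GS)/R.
Let x = V_GS − 1.33. Then 82.2 x² + x − 13.17 = 0, giving x = 0.394 V (positive root), so V_GS = 1.72 V.
I_D = (V_DD − V_GS)/R = (14.5 − 1.72) / 58.7 = 0.218 mA.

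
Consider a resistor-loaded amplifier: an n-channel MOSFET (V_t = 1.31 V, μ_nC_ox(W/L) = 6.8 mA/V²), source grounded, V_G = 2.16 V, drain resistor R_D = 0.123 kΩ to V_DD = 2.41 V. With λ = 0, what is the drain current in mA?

V_GS = V_G = 2.16 V, so V_ov = 2.16 − 1.31 = 0.85 V.
Assume saturation: I_D = ½ k_n V_ov² = 0.5 × 6.8 × 0.85² = 2.46 mA, giving V_DS = V_DD − I_D R_D = 2.41 − 2.46 × 0.123 = 2.11 V.
V_DS = 2.11 V ≥ V_ov = 0.85 V, confirming saturation.

I_D = 2.46 mA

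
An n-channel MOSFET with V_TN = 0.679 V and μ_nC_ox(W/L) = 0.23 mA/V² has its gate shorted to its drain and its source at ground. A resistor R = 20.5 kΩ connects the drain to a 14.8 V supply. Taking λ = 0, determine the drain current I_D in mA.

With gate tied to drain, V_GS = V_DS ≥ V_GS − V_TN, so the device is in saturation.
KCL at the drain: ½ k_n (V_GS − V_TN)² = (V_DD − V_GS)/R.
Let x = V_GS − 0.679. Then 2.36 x² + x − 14.12 = 0, giving x = 2.24 V (positive root), so V_GS = 2.92 V.
I_D = (V_DD − V_GS)/R = (14.8 − 2.92) / 20.5 = 0.579 mA.

I_D = 0.579 mA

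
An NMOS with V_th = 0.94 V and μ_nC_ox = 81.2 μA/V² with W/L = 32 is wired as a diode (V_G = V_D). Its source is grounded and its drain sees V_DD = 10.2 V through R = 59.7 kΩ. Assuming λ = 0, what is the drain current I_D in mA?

With gate tied to drain, V_GS = V_DS ≥ V_GS − V_th, so the device is in saturation.
k_n = μ_nC_ox · (W/L) = 2.598 mA/V².
KCL at the drain: ½ k_n (V_GS − V_th)² = (V_DD − V_GS)/R.
Let x = V_GS − 0.94. Then 77.6 x² + x − 9.26 = 0, giving x = 0.339 V (positive root), so V_GS = 1.28 V.
I_D = (V_DD − V_GS)/R = (10.2 − 1.28) / 59.7 = 0.149 mA.

I_D = 0.149 mA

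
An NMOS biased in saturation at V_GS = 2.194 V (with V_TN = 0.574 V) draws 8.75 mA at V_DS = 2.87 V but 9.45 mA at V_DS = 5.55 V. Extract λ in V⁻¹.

With V_GS fixed, I_D ∝ (1 + λ V_DS) in saturation, so I_D2/I_D1 = (1 + λ V_DS2)/(1 + λ V_DS1).
9.45/8.75 = 1.08 = (1 + 5.55 λ)/(1 + 2.87 λ).
Solving: λ (I_D1 V_DS2 − I_D2 V_DS1) = I_D2 − I_D1, so λ = (9.45 − 8.75) / (8.75 × 5.55 − 9.45 × 2.87) = 0.7 / 21.4 = 0.0326 V⁻¹.

λ = 0.0326 V⁻¹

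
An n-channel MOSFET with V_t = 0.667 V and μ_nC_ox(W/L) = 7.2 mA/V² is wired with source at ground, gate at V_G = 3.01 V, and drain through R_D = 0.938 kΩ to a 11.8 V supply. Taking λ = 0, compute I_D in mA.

I_D = 11.7 mA

V_GS = V_G = 3.01 V, so V_ov = 3.01 − 0.667 = 2.34 V.
Assume saturation: I_D = ½ k_n V_ov² = 0.5 × 7.2 × 2.34² = 19.8 mA, giving V_DS = V_DD − I_D R_D = 11.8 − 19.8 × 0.938 = -6.74 V.
But -6.74 V < V_ov = 2.34 V, so the device is actually in triode.
In triode I_D = k_n[V_ov V_DS − ½ V_DS²] and I_D = (V_DD − V_DS)/R_D. Equating: 3.38 V_DS² − 16.82 V_DS + 11.8 = 0, giving V_DS = 0.845 V (the root below V_ov).
I_D = (11.8 − 0.845) / 0.938 = 11.7 mA.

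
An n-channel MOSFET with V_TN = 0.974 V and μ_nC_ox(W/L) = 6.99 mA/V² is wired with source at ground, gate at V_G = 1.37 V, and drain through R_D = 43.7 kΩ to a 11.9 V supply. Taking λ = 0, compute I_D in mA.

I_D = 0.270 mA

V_GS = V_G = 1.37 V, so V_ov = 1.37 − 0.974 = 0.396 V.
Assume saturation: I_D = ½ k_n V_ov² = 0.5 × 6.99 × 0.396² = 0.548 mA, giving V_DS = V_DD − I_D R_D = 11.9 − 0.548 × 43.7 = -12.1 V.
But -12.1 V < V_ov = 0.396 V, so the device is actually in triode.
In triode I_D = k_n[V_ov V_DS − ½ V_DS²] and I_D = (V_DD − V_DS)/R_D. Equating: 153 V_DS² − 122 V_DS + 11.9 = 0, giving V_DS = 0.114 V (the root below V_ov).
I_D = (11.9 − 0.114) / 43.7 = 0.27 mA.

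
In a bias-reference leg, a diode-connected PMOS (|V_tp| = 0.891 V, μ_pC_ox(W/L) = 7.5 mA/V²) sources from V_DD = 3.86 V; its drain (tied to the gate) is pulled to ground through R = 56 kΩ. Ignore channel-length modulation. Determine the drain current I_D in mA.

I_D = 0.0509 mA

With gate tied to drain, V_SG = V_SD ≥ V_SG − |V_tp|, so the device is in saturation.
KCL at the drain: ½ k_p (V_SG − |V_tp|)² = (V_DD − V_SG)/R.
Let x = V_SG − 0.891. Then 210 x² + x − 2.969 = 0, giving x = 0.117 V (positive root), so V_SG = 1.01 V.
I_D = (V_DD − V_SG)/R = (3.86 − 1.01) / 56 = 0.0509 mA.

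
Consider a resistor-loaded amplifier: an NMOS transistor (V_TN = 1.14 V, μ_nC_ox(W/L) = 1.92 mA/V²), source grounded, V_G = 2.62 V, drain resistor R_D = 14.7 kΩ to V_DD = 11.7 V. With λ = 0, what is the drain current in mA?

I_D = 0.775 mA

V_GS = V_G = 2.62 V, so V_ov = 2.62 − 1.14 = 1.48 V.
Assume saturation: I_D = ½ k_n V_ov² = 0.5 × 1.92 × 1.48² = 2.1 mA, giving V_DS = V_DD − I_D R_D = 11.7 − 2.1 × 14.7 = -19.2 V.
But -19.2 V < V_ov = 1.48 V, so the device is actually in triode.
In triode I_D = k_n[V_ov V_DS − ½ V_DS²] and I_D = (V_DD − V_DS)/R_D. Equating: 14.1 V_DS² − 42.77 V_DS + 11.7 = 0, giving V_DS = 0.304 V (the root below V_ov).
I_D = (11.7 − 0.304) / 14.7 = 0.775 mA.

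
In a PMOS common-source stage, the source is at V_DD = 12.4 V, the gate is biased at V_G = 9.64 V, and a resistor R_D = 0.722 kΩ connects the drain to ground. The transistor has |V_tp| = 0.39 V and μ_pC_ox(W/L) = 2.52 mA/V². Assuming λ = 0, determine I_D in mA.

I_D = 7.08 mA

V_SG = V_DD − V_G = 12.4 − 9.64 = 2.76 V, so V_ov = 2.76 − 0.39 = 2.37 V.
Assume saturation: I_D = ½ k_p V_ov² = 0.5 × 2.52 × 2.37² = 7.08 mA, giving V_SD = V_DD − I_D R_D = 12.4 − 7.08 × 0.722 = 7.29 V.
V_SD = 7.29 V ≥ V_ov = 2.37 V, confirming saturation.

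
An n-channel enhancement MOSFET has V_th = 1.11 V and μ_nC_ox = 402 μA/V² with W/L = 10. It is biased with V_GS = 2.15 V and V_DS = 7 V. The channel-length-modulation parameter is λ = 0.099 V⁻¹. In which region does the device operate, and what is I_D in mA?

Saturation; I_D = 3.68 mA

k_n = μ_nC_ox · (W/L) = 4.02 mA/V².
V_ov = V_GS − V_th = 2.15 − 1.11 = 1.04 V.
Since V_DS = 7 V ≥ V_ov = 1.04 V, the device is in saturation.
I_D = ½ k_n V_ov² (1 + λ V_DS) = 0.5 × 4.02 × 1.04² × (1 + 0.099 × 7) = 3.68 mA.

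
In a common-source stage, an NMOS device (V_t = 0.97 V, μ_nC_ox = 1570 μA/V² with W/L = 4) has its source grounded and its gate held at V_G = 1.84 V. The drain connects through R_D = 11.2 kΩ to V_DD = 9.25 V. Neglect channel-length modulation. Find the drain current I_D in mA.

I_D = 0.811 mA

V_GS = V_G = 1.84 V, so V_ov = 1.84 − 0.97 = 0.87 V.
k_n = μ_nC_ox · (W/L) = 6.28 mA/V².
Assume saturation: I_D = ½ k_n V_ov² = 0.5 × 6.28 × 0.87² = 2.38 mA, giving V_DS = V_DD − I_D R_D = 9.25 − 2.38 × 11.2 = -17.4 V.
But -17.4 V < V_ov = 0.87 V, so the device is actually in triode.
In triode I_D = k_n[V_ov V_DS − ½ V_DS²] and I_D = (V_DD − V_DS)/R_D. Equating: 35.2 V_DS² − 62.19 V_DS + 9.25 = 0, giving V_DS = 0.164 V (the root below V_ov).
I_D = (9.25 − 0.164) / 11.2 = 0.811 mA.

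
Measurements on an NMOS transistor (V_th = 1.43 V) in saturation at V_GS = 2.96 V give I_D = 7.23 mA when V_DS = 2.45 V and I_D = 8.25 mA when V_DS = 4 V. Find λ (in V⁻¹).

λ = 0.117 V⁻¹

With V_GS fixed, I_D ∝ (1 + λ V_DS) in saturation, so I_D2/I_D1 = (1 + λ V_DS2)/(1 + λ V_DS1).
8.25/7.23 = 1.141 = (1 + 4 λ)/(1 + 2.45 λ).
Solving: λ (I_D1 V_DS2 − I_D2 V_DS1) = I_D2 − I_D1, so λ = (8.25 − 7.23) / (7.23 × 4 − 8.25 × 2.45) = 1.02 / 8.71 = 0.117 V⁻¹.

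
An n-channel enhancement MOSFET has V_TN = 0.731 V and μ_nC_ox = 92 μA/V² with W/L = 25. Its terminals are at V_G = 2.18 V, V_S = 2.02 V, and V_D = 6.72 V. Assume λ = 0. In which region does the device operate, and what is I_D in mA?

V_GS = V_G − V_S = 2.18 − 2.02 = 0.16 V; V_DS = V_D − V_S = 6.72 − 2.02 = 4.7 V.
V_GS = 0.16 V < V_TN = 0.731 V, so the transistor is in cutoff.

Cutoff; I_D = 0 mA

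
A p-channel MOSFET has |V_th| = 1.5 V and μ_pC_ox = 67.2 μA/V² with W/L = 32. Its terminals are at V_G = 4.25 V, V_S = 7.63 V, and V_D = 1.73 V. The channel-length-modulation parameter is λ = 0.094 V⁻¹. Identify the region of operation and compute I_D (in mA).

Saturation; I_D = 5.91 mA

V_SG = V_S − V_G = 7.63 − 4.25 = 3.38 V; V_SD = V_S − V_D = 7.63 − 1.73 = 5.9 V.
k_p = μ_pC_ox · (W/L) = 2.15 mA/V².
V_ov = V_SG − |V_th| = 3.38 − 1.5 = 1.88 V.
Since V_SD = 5.9 V ≥ V_ov = 1.88 V, the device is in saturation.
I_D = ½ k_p V_ov² (1 + λ V_SD) = 0.5 × 2.15 × 1.88² × (1 + 0.094 × 5.9) = 5.91 mA.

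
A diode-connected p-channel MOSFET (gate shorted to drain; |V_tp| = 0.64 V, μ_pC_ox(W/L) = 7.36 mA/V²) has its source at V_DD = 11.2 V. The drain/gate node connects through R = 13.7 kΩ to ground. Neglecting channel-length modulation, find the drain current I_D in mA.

With gate tied to drain, V_SG = V_SD ≥ V_SG − |V_tp|, so the device is in saturation.
KCL at the drain: ½ k_p (V_SG − |V_tp|)² = (V_DD − V_SG)/R.
Let x = V_SG − 0.64. Then 50.4 x² + x − 10.56 = 0, giving x = 0.448 V (positive root), so V_SG = 1.09 V.
I_D = (V_DD − V_SG)/R = (11.2 − 1.09) / 13.7 = 0.738 mA.

I_D = 0.738 mA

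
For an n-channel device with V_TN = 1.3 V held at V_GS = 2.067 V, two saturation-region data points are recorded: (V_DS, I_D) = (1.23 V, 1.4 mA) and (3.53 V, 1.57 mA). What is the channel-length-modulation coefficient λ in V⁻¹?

λ = 0.0565 V⁻¹

With V_GS fixed, I_D ∝ (1 + λ V_DS) in saturation, so I_D2/I_D1 = (1 + λ V_DS2)/(1 + λ V_DS1).
1.57/1.4 = 1.121 = (1 + 3.53 λ)/(1 + 1.23 λ).
Solving: λ (I_D1 V_DS2 − I_D2 V_DS1) = I_D2 − I_D1, so λ = (1.57 − 1.4) / (1.4 × 3.53 − 1.57 × 1.23) = 0.17 / 3.01 = 0.0565 V⁻¹.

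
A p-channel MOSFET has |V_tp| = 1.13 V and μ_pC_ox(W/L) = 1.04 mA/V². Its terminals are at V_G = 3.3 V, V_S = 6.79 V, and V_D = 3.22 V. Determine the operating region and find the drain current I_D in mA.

Saturation; I_D = 2.90 mA

V_SG = V_S − V_G = 6.79 − 3.3 = 3.49 V; V_SD = V_S − V_D = 6.79 − 3.22 = 3.57 V.
V_ov = V_SG − |V_tp| = 3.49 − 1.13 = 2.36 V.
Since V_SD = 3.57 V ≥ V_ov = 2.36 V, the device is in saturation.
I_D = ½ k_p V_ov² = 0.5 × 1.04 × 2.36² = 2.9 mA.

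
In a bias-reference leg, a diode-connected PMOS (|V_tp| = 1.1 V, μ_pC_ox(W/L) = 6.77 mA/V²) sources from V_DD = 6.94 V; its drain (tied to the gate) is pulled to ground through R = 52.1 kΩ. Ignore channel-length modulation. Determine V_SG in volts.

With gate tied to drain, V_SG = V_SD ≥ V_SG − |V_tp|, so the device is in saturation.
KCL at the drain: ½ k_p (V_SG − |V_tp|)² = (V_DD − V_SG)/R.
Let x = V_SG − 1.1. Then 176 x² + x − 5.84 = 0, giving x = 0.179 V (positive root), so V_SG = 1.28 V.
I_D = (V_DD − V_SG)/R = (6.94 − 1.28) / 52.1 = 0.109 mA.

V_SG = 1.28 V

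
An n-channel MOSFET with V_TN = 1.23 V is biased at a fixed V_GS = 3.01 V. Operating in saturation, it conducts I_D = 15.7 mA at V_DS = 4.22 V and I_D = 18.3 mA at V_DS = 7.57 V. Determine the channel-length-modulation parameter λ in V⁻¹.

λ = 0.0625 V⁻¹

With V_GS fixed, I_D ∝ (1 + λ V_DS) in saturation, so I_D2/I_D1 = (1 + λ V_DS2)/(1 + λ V_DS1).
18.3/15.7 = 1.166 = (1 + 7.57 λ)/(1 + 4.22 λ).
Solving: λ (I_D1 V_DS2 − I_D2 V_DS1) = I_D2 − I_D1, so λ = (18.3 − 15.7) / (15.7 × 7.57 − 18.3 × 4.22) = 2.6 / 41.6 = 0.0625 V⁻¹.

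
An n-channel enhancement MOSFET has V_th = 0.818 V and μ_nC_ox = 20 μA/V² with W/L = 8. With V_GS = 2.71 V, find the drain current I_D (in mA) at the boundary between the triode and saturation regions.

I_D = 0.286 mA

At the boundary V_DS = V_ov = V_GS − V_th = 2.71 − 0.818 = 1.89 V.
k_n = μ_nC_ox · (W/L) = 0.16 mA/V².
I_D = ½ k_n V_ov² = 0.5 × 0.16 × 1.89² = 0.286 mA.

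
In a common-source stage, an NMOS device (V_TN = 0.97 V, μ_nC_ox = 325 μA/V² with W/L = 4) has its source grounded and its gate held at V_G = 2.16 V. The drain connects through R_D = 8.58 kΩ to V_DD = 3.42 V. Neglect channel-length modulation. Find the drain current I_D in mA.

V_GS = V_G = 2.16 V, so V_ov = 2.16 − 0.97 = 1.19 V.
k_n = μ_nC_ox · (W/L) = 1.3 mA/V².
Assume saturation: I_D = ½ k_n V_ov² = 0.5 × 1.3 × 1.19² = 0.92 mA, giving V_DS = V_DD − I_D R_D = 3.42 − 0.92 × 8.58 = -4.48 V.
But -4.48 V < V_ov = 1.19 V, so the device is actually in triode.
In triode I_D = k_n[V_ov V_DS − ½ V_DS²] and I_D = (V_DD − V_DS)/R_D. Equating: 5.58 V_DS² − 14.27 V_DS + 3.42 = 0, giving V_DS = 0.268 V (the root below V_ov).
I_D = (3.42 − 0.268) / 8.58 = 0.367 mA.

I_D = 0.367 mA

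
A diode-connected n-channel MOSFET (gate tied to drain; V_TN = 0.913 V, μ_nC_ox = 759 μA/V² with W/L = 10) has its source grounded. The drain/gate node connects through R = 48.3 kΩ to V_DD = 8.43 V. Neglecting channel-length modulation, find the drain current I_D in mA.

I_D = 0.151 mA

With gate tied to drain, V_GS = V_DS ≥ V_GS − V_TN, so the device is in saturation.
k_n = μ_nC_ox · (W/L) = 7.59 mA/V².
KCL at the drain: ½ k_n (V_GS − V_TN)² = (V_DD − V_GS)/R.
Let x = V_GS − 0.913. Then 183 x² + x − 7.517 = 0, giving x = 0.2 V (positive root), so V_GS = 1.11 V.
I_D = (V_DD − V_GS)/R = (8.43 − 1.11) / 48.3 = 0.151 mA.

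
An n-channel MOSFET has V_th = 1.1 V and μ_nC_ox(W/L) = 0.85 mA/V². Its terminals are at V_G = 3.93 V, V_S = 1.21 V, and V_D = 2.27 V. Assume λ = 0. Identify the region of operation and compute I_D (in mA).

Triode; I_D = 0.982 mA

V_GS = V_G − V_S = 3.93 − 1.21 = 2.72 V; V_DS = V_D − V_S = 2.27 − 1.21 = 1.06 V.
V_ov = V_GS − V_th = 2.72 − 1.1 = 1.62 V.
Since V_DS = 1.06 V < V_ov = 1.62 V, the device is in the triode region.
I_D = k_n [V_ov · V_DS − ½ V_DS²] = 0.85 × [1.62 × 1.06 − 0.5 × 1.06²] = 0.982 mA.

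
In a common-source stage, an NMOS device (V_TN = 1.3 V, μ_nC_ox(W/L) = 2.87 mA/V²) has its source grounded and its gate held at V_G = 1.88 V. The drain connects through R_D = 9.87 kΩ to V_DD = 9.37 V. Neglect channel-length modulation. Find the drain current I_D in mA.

V_GS = V_G = 1.88 V, so V_ov = 1.88 − 1.3 = 0.58 V.
Assume saturation: I_D = ½ k_n V_ov² = 0.5 × 2.87 × 0.58² = 0.483 mA, giving V_DS = V_DD − I_D R_D = 9.37 − 0.483 × 9.87 = 4.61 V.
V_DS = 4.61 V ≥ V_ov = 0.58 V, confirming saturation.

I_D = 0.483 mA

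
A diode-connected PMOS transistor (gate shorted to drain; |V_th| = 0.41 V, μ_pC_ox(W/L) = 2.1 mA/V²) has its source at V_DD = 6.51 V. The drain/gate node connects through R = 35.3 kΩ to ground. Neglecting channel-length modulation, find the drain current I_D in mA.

With gate tied to drain, V_SG = V_SD ≥ V_SG − |V_th|, so the device is in saturation.
KCL at the drain: ½ k_p (V_SG − |V_th|)² = (V_DD − V_SG)/R.
Let x = V_SG − 0.41. Then 37.1 x² + x − 6.1 = 0, giving x = 0.392 V (positive root), so V_SG = 0.802 V.
I_D = (V_DD − V_SG)/R = (6.51 − 0.802) / 35.3 = 0.162 mA.

I_D = 0.162 mA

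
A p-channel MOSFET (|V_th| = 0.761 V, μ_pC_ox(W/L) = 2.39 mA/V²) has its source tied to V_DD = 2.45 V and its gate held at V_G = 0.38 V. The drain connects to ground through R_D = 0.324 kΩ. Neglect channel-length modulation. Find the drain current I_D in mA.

V_SG = V_DD − V_G = 2.45 − 0.38 = 2.07 V, so V_ov = 2.07 − 0.761 = 1.31 V.
Assume saturation: I_D = ½ k_p V_ov² = 0.5 × 2.39 × 1.31² = 2.05 mA, giving V_SD = V_DD − I_D R_D = 2.45 − 2.05 × 0.324 = 1.79 V.
V_SD = 1.79 V ≥ V_ov = 1.31 V, confirming saturation.

I_D = 2.05 mA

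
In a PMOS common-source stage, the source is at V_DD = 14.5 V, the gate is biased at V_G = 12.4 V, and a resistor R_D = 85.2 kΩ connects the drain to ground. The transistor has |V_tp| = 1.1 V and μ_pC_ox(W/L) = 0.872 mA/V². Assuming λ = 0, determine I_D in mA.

I_D = 0.168 mA

V_SG = V_DD − V_G = 14.5 − 12.4 = 2.1 V, so V_ov = 2.1 − 1.1 = 1 V.
Assume saturation: I_D = ½ k_p V_ov² = 0.5 × 0.872 × 1² = 0.436 mA, giving V_SD = V_DD − I_D R_D = 14.5 − 0.436 × 85.2 = -22.6 V.
But -22.6 V < V_ov = 1 V, so the device is actually in triode.
In triode I_D = k_p[V_ov V_SD − ½ V_SD²] and I_D = (V_DD − V_SD)/R_D. Equating: 37.1 V_SD² − 75.29 V_SD + 14.5 = 0, giving V_SD = 0.215 V (the root below V_ov).
I_D = (14.5 − 0.215) / 85.2 = 0.168 mA.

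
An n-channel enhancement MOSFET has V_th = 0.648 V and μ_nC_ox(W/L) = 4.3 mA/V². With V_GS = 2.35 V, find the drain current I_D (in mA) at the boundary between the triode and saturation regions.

At the boundary V_DS = V_ov = V_GS − V_th = 2.35 − 0.648 = 1.7 V.
I_D = ½ k_n V_ov² = 0.5 × 4.3 × 1.7² = 6.23 mA.

I_D = 6.23 mA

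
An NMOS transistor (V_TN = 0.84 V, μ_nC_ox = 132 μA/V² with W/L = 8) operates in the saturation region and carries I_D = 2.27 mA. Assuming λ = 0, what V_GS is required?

k_n = μ_nC_ox · (W/L) = 1.056 mA/V².
In saturation I_D = ½ k_n (V_GS − V_TN)², so V_GS − V_TN = √(2 I_D / k_n) = √(2 × 2.27 / 1.056) = 2.07 V.
V_GS = 0.84 + 2.07 = 2.91 V.

V_GS = 2.91 V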